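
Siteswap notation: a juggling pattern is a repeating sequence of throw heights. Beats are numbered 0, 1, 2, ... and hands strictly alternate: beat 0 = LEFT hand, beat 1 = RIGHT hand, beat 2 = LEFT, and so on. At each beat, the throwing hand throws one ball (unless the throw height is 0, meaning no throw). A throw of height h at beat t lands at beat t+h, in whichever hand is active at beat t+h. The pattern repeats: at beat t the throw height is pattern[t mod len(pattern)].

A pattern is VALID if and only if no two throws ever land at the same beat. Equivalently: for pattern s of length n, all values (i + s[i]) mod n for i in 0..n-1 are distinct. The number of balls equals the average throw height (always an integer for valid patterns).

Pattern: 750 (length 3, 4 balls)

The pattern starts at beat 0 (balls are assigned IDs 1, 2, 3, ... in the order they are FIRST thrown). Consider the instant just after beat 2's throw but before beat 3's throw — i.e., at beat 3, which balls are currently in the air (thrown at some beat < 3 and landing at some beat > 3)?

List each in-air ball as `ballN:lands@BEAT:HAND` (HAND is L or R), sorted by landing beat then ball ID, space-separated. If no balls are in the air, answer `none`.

Beat 0 (L): throw ball1 h=7 -> lands@7:R; in-air after throw: [b1@7:R]
Beat 1 (R): throw ball2 h=5 -> lands@6:L; in-air after throw: [b2@6:L b1@7:R]
Beat 3 (R): throw ball3 h=7 -> lands@10:L; in-air after throw: [b2@6:L b1@7:R b3@10:L]

Answer: ball2:lands@6:L ball1:lands@7:R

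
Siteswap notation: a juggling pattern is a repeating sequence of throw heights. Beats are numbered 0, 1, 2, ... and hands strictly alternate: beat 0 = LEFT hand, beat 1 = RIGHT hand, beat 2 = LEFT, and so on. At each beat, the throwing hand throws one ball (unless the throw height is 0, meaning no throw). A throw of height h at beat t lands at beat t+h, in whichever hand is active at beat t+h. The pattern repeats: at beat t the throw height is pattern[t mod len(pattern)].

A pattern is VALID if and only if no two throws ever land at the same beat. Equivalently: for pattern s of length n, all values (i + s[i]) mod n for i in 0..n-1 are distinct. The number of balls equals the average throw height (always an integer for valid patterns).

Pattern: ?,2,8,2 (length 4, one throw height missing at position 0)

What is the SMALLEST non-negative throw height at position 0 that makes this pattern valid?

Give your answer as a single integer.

Answer: 0

Derivation:
i=0: s[i]=? (unknown)
i=1: (1 + 2) mod 4 = 3
i=2: (2 + 8) mod 4 = 2
i=3: (3 + 2) mod 4 = 1
Known residues: [1, 2, 3]; need a permutation of 0..3, so missing residue r = 0
Need (0 + s) mod 4 = 0; smallest s = (0 - 0) mod 4 = 0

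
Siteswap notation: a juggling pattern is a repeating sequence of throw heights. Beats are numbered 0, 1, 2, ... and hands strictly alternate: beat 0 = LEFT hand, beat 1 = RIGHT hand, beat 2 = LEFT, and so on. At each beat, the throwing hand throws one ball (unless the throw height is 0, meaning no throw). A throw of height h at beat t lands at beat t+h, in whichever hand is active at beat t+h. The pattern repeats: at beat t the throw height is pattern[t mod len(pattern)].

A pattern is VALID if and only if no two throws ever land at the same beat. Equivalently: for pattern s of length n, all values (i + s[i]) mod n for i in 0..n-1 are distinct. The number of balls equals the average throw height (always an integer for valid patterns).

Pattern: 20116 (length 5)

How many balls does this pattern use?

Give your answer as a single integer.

Answer: 2

Derivation:
Pattern = [2, 0, 1, 1, 6], length n = 5
  position 0: throw height = 2, running sum = 2
  position 1: throw height = 0, running sum = 2
  position 2: throw height = 1, running sum = 3
  position 3: throw height = 1, running sum = 4
  position 4: throw height = 6, running sum = 10
Total sum = 10; balls = sum / n = 10 / 5 = 2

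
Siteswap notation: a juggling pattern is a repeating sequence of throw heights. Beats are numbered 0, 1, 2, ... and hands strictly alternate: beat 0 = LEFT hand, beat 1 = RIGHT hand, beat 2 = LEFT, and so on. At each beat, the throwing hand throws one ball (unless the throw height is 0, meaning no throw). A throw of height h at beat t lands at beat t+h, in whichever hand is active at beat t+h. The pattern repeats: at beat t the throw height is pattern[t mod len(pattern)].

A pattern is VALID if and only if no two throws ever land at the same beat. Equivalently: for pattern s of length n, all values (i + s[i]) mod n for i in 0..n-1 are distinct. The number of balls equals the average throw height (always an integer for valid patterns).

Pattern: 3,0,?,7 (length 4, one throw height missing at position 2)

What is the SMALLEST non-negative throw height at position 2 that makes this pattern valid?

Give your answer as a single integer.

i=0: (0 + 3) mod 4 = 3
i=1: (1 + 0) mod 4 = 1
i=2: s[i]=? (unknown)
i=3: (3 + 7) mod 4 = 2
Known residues: [1, 2, 3]; need a permutation of 0..3, so missing residue r = 0
Need (2 + s) mod 4 = 0; smallest s = (0 - 2) mod 4 = 2

Answer: 2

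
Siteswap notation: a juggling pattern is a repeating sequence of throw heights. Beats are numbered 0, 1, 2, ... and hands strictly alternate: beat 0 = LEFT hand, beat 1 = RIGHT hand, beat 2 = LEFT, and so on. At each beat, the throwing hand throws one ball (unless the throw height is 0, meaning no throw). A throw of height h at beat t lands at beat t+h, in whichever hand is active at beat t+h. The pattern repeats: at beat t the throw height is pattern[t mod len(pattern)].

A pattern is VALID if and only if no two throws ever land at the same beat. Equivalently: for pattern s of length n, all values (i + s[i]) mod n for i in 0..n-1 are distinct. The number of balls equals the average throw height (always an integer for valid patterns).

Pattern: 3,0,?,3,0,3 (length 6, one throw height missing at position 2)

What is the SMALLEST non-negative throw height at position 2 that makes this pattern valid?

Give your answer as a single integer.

Answer: 3

Derivation:
i=0: (0 + 3) mod 6 = 3
i=1: (1 + 0) mod 6 = 1
i=2: s[i]=? (unknown)
i=3: (3 + 3) mod 6 = 0
i=4: (4 + 0) mod 6 = 4
i=5: (5 + 3) mod 6 = 2
Known residues: [0, 1, 2, 3, 4]; need a permutation of 0..5, so missing residue r = 5
Need (2 + s) mod 6 = 5; smallest s = (5 - 2) mod 6 = 3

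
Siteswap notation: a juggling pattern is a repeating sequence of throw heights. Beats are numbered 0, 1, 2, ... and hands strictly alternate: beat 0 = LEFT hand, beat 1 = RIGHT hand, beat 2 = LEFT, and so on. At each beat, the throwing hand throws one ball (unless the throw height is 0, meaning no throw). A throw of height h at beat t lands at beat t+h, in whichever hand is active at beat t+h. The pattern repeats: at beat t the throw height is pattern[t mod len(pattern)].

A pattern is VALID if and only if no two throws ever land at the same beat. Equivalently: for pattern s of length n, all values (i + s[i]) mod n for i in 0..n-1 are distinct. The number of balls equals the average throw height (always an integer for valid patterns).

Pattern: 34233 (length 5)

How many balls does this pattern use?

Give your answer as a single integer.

Answer: 3

Derivation:
Pattern = [3, 4, 2, 3, 3], length n = 5
  position 0: throw height = 3, running sum = 3
  position 1: throw height = 4, running sum = 7
  position 2: throw height = 2, running sum = 9
  position 3: throw height = 3, running sum = 12
  position 4: throw height = 3, running sum = 15
Total sum = 15; balls = sum / n = 15 / 5 = 3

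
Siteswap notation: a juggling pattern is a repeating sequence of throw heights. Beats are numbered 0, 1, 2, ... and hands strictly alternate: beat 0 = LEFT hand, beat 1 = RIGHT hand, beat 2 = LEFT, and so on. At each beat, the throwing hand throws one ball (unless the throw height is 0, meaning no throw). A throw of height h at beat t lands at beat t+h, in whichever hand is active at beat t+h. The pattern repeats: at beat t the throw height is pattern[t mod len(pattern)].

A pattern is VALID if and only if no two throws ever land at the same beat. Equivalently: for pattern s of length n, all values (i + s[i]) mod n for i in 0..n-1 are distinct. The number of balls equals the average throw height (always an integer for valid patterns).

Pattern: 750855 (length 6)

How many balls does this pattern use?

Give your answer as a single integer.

Pattern = [7, 5, 0, 8, 5, 5], length n = 6
  position 0: throw height = 7, running sum = 7
  position 1: throw height = 5, running sum = 12
  position 2: throw height = 0, running sum = 12
  position 3: throw height = 8, running sum = 20
  position 4: throw height = 5, running sum = 25
  position 5: throw height = 5, running sum = 30
Total sum = 30; balls = sum / n = 30 / 6 = 5

Answer: 5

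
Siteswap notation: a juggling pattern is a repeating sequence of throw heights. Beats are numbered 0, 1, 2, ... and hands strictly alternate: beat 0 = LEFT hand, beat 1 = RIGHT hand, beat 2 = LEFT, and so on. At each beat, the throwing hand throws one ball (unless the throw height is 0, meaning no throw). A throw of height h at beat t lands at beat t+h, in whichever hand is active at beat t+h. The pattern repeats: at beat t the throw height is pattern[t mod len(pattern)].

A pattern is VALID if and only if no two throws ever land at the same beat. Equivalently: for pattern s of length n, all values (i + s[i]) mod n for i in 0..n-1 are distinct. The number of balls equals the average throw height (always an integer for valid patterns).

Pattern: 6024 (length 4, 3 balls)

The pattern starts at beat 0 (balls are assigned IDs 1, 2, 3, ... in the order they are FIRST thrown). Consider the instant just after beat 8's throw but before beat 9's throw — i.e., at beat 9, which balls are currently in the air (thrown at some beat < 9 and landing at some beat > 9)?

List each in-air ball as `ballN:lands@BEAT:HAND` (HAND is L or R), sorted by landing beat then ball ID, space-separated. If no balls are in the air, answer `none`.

Answer: ball2:lands@10:L ball3:lands@11:R ball1:lands@14:L

Derivation:
Beat 0 (L): throw ball1 h=6 -> lands@6:L; in-air after throw: [b1@6:L]
Beat 2 (L): throw ball2 h=2 -> lands@4:L; in-air after throw: [b2@4:L b1@6:L]
Beat 3 (R): throw ball3 h=4 -> lands@7:R; in-air after throw: [b2@4:L b1@6:L b3@7:R]
Beat 4 (L): throw ball2 h=6 -> lands@10:L; in-air after throw: [b1@6:L b3@7:R b2@10:L]
Beat 6 (L): throw ball1 h=2 -> lands@8:L; in-air after throw: [b3@7:R b1@8:L b2@10:L]
Beat 7 (R): throw ball3 h=4 -> lands@11:R; in-air after throw: [b1@8:L b2@10:L b3@11:R]
Beat 8 (L): throw ball1 h=6 -> lands@14:L; in-air after throw: [b2@10:L b3@11:R b1@14:L]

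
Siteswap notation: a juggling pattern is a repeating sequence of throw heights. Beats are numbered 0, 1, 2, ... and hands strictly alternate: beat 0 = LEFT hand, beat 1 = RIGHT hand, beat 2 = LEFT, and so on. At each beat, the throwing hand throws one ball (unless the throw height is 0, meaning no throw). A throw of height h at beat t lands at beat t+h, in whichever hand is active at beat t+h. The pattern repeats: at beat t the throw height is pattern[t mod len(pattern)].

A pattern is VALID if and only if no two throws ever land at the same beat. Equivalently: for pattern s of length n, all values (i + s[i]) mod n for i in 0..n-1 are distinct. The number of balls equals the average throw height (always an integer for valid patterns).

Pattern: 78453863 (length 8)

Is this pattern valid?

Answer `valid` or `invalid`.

Answer: invalid

Derivation:
i=0: (i + s[i]) mod n = (0 + 7) mod 8 = 7
i=1: (i + s[i]) mod n = (1 + 8) mod 8 = 1
i=2: (i + s[i]) mod n = (2 + 4) mod 8 = 6
i=3: (i + s[i]) mod n = (3 + 5) mod 8 = 0
i=4: (i + s[i]) mod n = (4 + 3) mod 8 = 7
i=5: (i + s[i]) mod n = (5 + 8) mod 8 = 5
i=6: (i + s[i]) mod n = (6 + 6) mod 8 = 4
i=7: (i + s[i]) mod n = (7 + 3) mod 8 = 2
Residues: [7, 1, 6, 0, 7, 5, 4, 2], distinct: False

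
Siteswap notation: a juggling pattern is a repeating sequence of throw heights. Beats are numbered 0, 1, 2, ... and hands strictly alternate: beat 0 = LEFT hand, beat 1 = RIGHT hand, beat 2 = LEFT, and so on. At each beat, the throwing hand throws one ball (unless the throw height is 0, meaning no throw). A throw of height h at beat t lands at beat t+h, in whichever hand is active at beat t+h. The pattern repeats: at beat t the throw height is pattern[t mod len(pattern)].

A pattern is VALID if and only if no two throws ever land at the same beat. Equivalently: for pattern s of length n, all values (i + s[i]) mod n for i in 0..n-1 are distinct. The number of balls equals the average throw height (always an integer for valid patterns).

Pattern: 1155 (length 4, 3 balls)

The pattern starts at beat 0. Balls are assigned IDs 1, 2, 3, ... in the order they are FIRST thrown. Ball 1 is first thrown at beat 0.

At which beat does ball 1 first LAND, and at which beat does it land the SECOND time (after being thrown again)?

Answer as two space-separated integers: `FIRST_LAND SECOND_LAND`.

Answer: 1 2

Derivation:
Beat 0 (L): throw ball1 h=1 -> lands@1:R; in-air after throw: [b1@1:R]
Beat 1 (R): throw ball1 h=1 -> lands@2:L; in-air after throw: [b1@2:L]
Beat 2 (L): throw ball1 h=5 -> lands@7:R; in-air after throw: [b1@7:R]
Ball 1: thrown@0 h=1 -> first land @1; rethrown@1 h=1 -> second land @2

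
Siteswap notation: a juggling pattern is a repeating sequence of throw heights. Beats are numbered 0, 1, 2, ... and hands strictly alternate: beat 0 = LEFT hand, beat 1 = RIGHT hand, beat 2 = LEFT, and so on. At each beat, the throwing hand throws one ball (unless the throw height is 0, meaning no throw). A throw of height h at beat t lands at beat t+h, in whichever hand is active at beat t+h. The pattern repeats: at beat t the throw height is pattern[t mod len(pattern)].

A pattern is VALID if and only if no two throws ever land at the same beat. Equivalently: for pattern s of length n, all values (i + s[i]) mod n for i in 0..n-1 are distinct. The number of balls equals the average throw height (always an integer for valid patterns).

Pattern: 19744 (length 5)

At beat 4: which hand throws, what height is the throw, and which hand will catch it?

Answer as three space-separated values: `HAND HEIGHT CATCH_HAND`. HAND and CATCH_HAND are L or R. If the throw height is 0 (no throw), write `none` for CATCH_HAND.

Beat 4: 4 mod 2 = 0, so hand = L
Throw height = pattern[4 mod 5] = pattern[4] = 4
Lands at beat 4+4=8, 8 mod 2 = 0, so catch hand = L

Answer: L 4 L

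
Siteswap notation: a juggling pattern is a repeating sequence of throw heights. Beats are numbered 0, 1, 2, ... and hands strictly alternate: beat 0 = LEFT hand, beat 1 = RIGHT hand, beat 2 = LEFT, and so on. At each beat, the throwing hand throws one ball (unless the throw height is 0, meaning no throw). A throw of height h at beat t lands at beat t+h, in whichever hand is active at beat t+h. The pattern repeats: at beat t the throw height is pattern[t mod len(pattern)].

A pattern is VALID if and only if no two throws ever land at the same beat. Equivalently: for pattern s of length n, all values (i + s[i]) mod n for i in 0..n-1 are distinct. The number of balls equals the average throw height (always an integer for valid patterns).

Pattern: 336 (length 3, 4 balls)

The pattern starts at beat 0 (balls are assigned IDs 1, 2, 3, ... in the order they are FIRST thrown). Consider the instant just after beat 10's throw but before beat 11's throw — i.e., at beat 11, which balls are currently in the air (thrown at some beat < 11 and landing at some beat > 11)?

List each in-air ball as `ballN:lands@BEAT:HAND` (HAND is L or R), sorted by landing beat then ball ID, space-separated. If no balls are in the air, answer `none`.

Beat 0 (L): throw ball1 h=3 -> lands@3:R; in-air after throw: [b1@3:R]
Beat 1 (R): throw ball2 h=3 -> lands@4:L; in-air after throw: [b1@3:R b2@4:L]
Beat 2 (L): throw ball3 h=6 -> lands@8:L; in-air after throw: [b1@3:R b2@4:L b3@8:L]
Beat 3 (R): throw ball1 h=3 -> lands@6:L; in-air after throw: [b2@4:L b1@6:L b3@8:L]
Beat 4 (L): throw ball2 h=3 -> lands@7:R; in-air after throw: [b1@6:L b2@7:R b3@8:L]
Beat 5 (R): throw ball4 h=6 -> lands@11:R; in-air after throw: [b1@6:L b2@7:R b3@8:L b4@11:R]
Beat 6 (L): throw ball1 h=3 -> lands@9:R; in-air after throw: [b2@7:R b3@8:L b1@9:R b4@11:R]
Beat 7 (R): throw ball2 h=3 -> lands@10:L; in-air after throw: [b3@8:L b1@9:R b2@10:L b4@11:R]
Beat 8 (L): throw ball3 h=6 -> lands@14:L; in-air after throw: [b1@9:R b2@10:L b4@11:R b3@14:L]
Beat 9 (R): throw ball1 h=3 -> lands@12:L; in-air after throw: [b2@10:L b4@11:R b1@12:L b3@14:L]
Beat 10 (L): throw ball2 h=3 -> lands@13:R; in-air after throw: [b4@11:R b1@12:L b2@13:R b3@14:L]
Beat 11 (R): throw ball4 h=6 -> lands@17:R; in-air after throw: [b1@12:L b2@13:R b3@14:L b4@17:R]

Answer: ball1:lands@12:L ball2:lands@13:R ball3:lands@14:L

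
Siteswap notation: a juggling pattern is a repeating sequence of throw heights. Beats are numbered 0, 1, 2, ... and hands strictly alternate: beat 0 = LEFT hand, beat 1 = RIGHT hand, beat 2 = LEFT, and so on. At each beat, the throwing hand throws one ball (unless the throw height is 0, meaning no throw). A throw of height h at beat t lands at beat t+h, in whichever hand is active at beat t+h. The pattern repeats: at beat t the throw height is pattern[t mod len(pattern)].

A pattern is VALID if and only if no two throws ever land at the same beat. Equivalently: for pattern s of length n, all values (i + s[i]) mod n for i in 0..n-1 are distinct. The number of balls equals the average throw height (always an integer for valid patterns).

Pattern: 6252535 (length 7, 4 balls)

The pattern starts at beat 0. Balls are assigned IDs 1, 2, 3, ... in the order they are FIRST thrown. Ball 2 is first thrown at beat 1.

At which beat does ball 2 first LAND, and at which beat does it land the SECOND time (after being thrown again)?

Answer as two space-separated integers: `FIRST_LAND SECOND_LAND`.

Answer: 3 5

Derivation:
Beat 0 (L): throw ball1 h=6 -> lands@6:L; in-air after throw: [b1@6:L]
Beat 1 (R): throw ball2 h=2 -> lands@3:R; in-air after throw: [b2@3:R b1@6:L]
Beat 2 (L): throw ball3 h=5 -> lands@7:R; in-air after throw: [b2@3:R b1@6:L b3@7:R]
Beat 3 (R): throw ball2 h=2 -> lands@5:R; in-air after throw: [b2@5:R b1@6:L b3@7:R]
Beat 4 (L): throw ball4 h=5 -> lands@9:R; in-air after throw: [b2@5:R b1@6:L b3@7:R b4@9:R]
Beat 5 (R): throw ball2 h=3 -> lands@8:L; in-air after throw: [b1@6:L b3@7:R b2@8:L b4@9:R]
Ball 2: thrown@1 h=2 -> first land @3; rethrown@3 h=2 -> second land @5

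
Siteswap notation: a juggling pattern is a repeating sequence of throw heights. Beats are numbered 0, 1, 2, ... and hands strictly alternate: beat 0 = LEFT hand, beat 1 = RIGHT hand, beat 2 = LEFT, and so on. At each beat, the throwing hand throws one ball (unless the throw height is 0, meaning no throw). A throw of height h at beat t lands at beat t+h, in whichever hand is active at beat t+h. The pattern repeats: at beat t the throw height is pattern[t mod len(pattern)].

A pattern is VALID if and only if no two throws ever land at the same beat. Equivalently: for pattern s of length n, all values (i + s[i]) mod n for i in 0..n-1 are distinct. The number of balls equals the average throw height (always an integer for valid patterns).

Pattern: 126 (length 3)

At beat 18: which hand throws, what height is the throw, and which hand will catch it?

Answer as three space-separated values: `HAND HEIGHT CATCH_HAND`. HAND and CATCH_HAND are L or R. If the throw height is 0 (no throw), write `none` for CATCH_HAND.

Answer: L 1 R

Derivation:
Beat 18: 18 mod 2 = 0, so hand = L
Throw height = pattern[18 mod 3] = pattern[0] = 1
Lands at beat 18+1=19, 19 mod 2 = 1, so catch hand = R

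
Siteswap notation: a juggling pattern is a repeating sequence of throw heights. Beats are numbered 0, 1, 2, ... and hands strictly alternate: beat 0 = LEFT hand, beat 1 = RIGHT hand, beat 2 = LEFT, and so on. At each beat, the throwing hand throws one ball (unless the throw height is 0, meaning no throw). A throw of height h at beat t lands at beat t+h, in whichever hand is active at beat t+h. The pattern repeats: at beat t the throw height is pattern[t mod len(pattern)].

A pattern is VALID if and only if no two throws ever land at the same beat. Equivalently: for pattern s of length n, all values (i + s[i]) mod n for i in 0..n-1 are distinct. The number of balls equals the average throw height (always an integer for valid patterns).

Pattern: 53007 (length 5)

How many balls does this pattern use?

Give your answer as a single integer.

Pattern = [5, 3, 0, 0, 7], length n = 5
  position 0: throw height = 5, running sum = 5
  position 1: throw height = 3, running sum = 8
  position 2: throw height = 0, running sum = 8
  position 3: throw height = 0, running sum = 8
  position 4: throw height = 7, running sum = 15
Total sum = 15; balls = sum / n = 15 / 5 = 3

Answer: 3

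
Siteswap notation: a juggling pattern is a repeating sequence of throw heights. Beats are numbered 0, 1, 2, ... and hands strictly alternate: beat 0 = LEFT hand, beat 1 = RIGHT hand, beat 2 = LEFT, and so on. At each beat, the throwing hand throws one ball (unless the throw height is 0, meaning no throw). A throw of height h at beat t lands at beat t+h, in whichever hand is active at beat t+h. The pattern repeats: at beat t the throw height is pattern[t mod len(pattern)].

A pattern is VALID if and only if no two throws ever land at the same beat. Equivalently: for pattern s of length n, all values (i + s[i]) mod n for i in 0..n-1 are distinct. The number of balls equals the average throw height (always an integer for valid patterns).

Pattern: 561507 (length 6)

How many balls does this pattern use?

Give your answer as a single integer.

Answer: 4

Derivation:
Pattern = [5, 6, 1, 5, 0, 7], length n = 6
  position 0: throw height = 5, running sum = 5
  position 1: throw height = 6, running sum = 11
  position 2: throw height = 1, running sum = 12
  position 3: throw height = 5, running sum = 17
  position 4: throw height = 0, running sum = 17
  position 5: throw height = 7, running sum = 24
Total sum = 24; balls = sum / n = 24 / 6 = 4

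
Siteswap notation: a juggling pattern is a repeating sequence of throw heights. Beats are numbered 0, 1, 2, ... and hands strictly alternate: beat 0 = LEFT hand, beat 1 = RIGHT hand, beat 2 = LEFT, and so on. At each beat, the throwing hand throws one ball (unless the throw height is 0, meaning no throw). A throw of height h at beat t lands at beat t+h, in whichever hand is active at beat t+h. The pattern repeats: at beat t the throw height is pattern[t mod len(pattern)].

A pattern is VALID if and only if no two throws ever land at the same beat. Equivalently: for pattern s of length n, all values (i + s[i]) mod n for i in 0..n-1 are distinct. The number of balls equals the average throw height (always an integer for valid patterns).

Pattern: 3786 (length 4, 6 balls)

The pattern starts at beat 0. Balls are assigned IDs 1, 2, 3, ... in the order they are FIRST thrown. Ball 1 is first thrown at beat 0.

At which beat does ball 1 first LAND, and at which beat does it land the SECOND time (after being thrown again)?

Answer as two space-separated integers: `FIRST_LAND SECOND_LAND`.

Beat 0 (L): throw ball1 h=3 -> lands@3:R; in-air after throw: [b1@3:R]
Beat 1 (R): throw ball2 h=7 -> lands@8:L; in-air after throw: [b1@3:R b2@8:L]
Beat 2 (L): throw ball3 h=8 -> lands@10:L; in-air after throw: [b1@3:R b2@8:L b3@10:L]
Beat 3 (R): throw ball1 h=6 -> lands@9:R; in-air after throw: [b2@8:L b1@9:R b3@10:L]
Beat 4 (L): throw ball4 h=3 -> lands@7:R; in-air after throw: [b4@7:R b2@8:L b1@9:R b3@10:L]
Beat 5 (R): throw ball5 h=7 -> lands@12:L; in-air after throw: [b4@7:R b2@8:L b1@9:R b3@10:L b5@12:L]
Beat 6 (L): throw ball6 h=8 -> lands@14:L; in-air after throw: [b4@7:R b2@8:L b1@9:R b3@10:L b5@12:L b6@14:L]
Beat 7 (R): throw ball4 h=6 -> lands@13:R; in-air after throw: [b2@8:L b1@9:R b3@10:L b5@12:L b4@13:R b6@14:L]
Beat 8 (L): throw ball2 h=3 -> lands@11:R; in-air after throw: [b1@9:R b3@10:L b2@11:R b5@12:L b4@13:R b6@14:L]
Beat 9 (R): throw ball1 h=7 -> lands@16:L; in-air after throw: [b3@10:L b2@11:R b5@12:L b4@13:R b6@14:L b1@16:L]
Ball 1: thrown@0 h=3 -> first land @3; rethrown@3 h=6 -> second land @9

Answer: 3 9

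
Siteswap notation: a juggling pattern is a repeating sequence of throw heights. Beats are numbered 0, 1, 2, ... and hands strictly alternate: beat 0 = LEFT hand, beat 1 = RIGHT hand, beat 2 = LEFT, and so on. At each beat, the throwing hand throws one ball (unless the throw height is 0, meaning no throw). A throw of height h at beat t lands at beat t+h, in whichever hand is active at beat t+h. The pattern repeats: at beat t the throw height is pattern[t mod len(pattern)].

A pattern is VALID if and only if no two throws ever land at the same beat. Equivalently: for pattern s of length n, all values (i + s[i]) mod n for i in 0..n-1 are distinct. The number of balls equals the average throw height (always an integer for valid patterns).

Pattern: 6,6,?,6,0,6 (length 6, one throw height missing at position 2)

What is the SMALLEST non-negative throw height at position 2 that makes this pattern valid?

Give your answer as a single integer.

i=0: (0 + 6) mod 6 = 0
i=1: (1 + 6) mod 6 = 1
i=2: s[i]=? (unknown)
i=3: (3 + 6) mod 6 = 3
i=4: (4 + 0) mod 6 = 4
i=5: (5 + 6) mod 6 = 5
Known residues: [0, 1, 3, 4, 5]; need a permutation of 0..5, so missing residue r = 2
Need (2 + s) mod 6 = 2; smallest s = (2 - 2) mod 6 = 0

Answer: 0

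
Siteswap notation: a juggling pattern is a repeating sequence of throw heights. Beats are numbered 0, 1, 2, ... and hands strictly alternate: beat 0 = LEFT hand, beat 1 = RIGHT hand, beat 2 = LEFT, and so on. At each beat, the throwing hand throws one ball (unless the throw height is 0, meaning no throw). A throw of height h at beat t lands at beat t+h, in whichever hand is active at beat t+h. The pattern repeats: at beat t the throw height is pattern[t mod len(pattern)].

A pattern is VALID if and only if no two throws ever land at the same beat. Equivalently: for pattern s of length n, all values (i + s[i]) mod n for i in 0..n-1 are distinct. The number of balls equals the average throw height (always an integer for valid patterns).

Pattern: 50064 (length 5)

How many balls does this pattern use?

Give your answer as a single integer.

Pattern = [5, 0, 0, 6, 4], length n = 5
  position 0: throw height = 5, running sum = 5
  position 1: throw height = 0, running sum = 5
  position 2: throw height = 0, running sum = 5
  position 3: throw height = 6, running sum = 11
  position 4: throw height = 4, running sum = 15
Total sum = 15; balls = sum / n = 15 / 5 = 3

Answer: 3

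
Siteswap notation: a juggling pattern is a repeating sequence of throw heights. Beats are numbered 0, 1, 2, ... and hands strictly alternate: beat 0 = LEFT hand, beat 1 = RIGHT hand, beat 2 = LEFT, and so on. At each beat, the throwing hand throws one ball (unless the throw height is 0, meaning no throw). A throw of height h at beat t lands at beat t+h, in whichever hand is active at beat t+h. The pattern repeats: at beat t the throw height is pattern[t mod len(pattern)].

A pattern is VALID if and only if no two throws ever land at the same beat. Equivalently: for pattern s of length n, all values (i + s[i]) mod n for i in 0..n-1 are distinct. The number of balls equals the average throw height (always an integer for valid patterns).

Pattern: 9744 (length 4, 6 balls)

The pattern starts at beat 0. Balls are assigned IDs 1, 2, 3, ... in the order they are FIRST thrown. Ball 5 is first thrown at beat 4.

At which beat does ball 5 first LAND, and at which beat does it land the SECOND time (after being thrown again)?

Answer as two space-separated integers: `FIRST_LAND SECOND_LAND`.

Beat 0 (L): throw ball1 h=9 -> lands@9:R; in-air after throw: [b1@9:R]
Beat 1 (R): throw ball2 h=7 -> lands@8:L; in-air after throw: [b2@8:L b1@9:R]
Beat 2 (L): throw ball3 h=4 -> lands@6:L; in-air after throw: [b3@6:L b2@8:L b1@9:R]
Beat 3 (R): throw ball4 h=4 -> lands@7:R; in-air after throw: [b3@6:L b4@7:R b2@8:L b1@9:R]
Beat 4 (L): throw ball5 h=9 -> lands@13:R; in-air after throw: [b3@6:L b4@7:R b2@8:L b1@9:R b5@13:R]
Beat 5 (R): throw ball6 h=7 -> lands@12:L; in-air after throw: [b3@6:L b4@7:R b2@8:L b1@9:R b6@12:L b5@13:R]
Beat 6 (L): throw ball3 h=4 -> lands@10:L; in-air after throw: [b4@7:R b2@8:L b1@9:R b3@10:L b6@12:L b5@13:R]
Beat 7 (R): throw ball4 h=4 -> lands@11:R; in-air after throw: [b2@8:L b1@9:R b3@10:L b4@11:R b6@12:L b5@13:R]
Beat 8 (L): throw ball2 h=9 -> lands@17:R; in-air after throw: [b1@9:R b3@10:L b4@11:R b6@12:L b5@13:R b2@17:R]
Beat 9 (R): throw ball1 h=7 -> lands@16:L; in-air after throw: [b3@10:L b4@11:R b6@12:L b5@13:R b1@16:L b2@17:R]
Beat 10 (L): throw ball3 h=4 -> lands@14:L; in-air after throw: [b4@11:R b6@12:L b5@13:R b3@14:L b1@16:L b2@17:R]
Beat 11 (R): throw ball4 h=4 -> lands@15:R; in-air after throw: [b6@12:L b5@13:R b3@14:L b4@15:R b1@16:L b2@17:R]
Beat 12 (L): throw ball6 h=9 -> lands@21:R; in-air after throw: [b5@13:R b3@14:L b4@15:R b1@16:L b2@17:R b6@21:R]
Beat 13 (R): throw ball5 h=7 -> lands@20:L; in-air after throw: [b3@14:L b4@15:R b1@16:L b2@17:R b5@20:L b6@21:R]
Beat 14 (L): throw ball3 h=4 -> lands@18:L; in-air after throw: [b4@15:R b1@16:L b2@17:R b3@18:L b5@20:L b6@21:R]
Beat 15 (R): throw ball4 h=4 -> lands@19:R; in-air after throw: [b1@16:L b2@17:R b3@18:L b4@19:R b5@20:L b6@21:R]
Beat 16 (L): throw ball1 h=9 -> lands@25:R; in-air after throw: [b2@17:R b3@18:L b4@19:R b5@20:L b6@21:R b1@25:R]
Beat 17 (R): throw ball2 h=7 -> lands@24:L; in-air after throw: [b3@18:L b4@19:R b5@20:L b6@21:R b2@24:L b1@25:R]
Beat 18 (L): throw ball3 h=4 -> lands@22:L; in-air after throw: [b4@19:R b5@20:L b6@21:R b3@22:L b2@24:L b1@25:R]
Beat 19 (R): throw ball4 h=4 -> lands@23:R; in-air after throw: [b5@20:L b6@21:R b3@22:L b4@23:R b2@24:L b1@25:R]
Beat 20 (L): throw ball5 h=9 -> lands@29:R; in-air after throw: [b6@21:R b3@22:L b4@23:R b2@24:L b1@25:R b5@29:R]
Ball 5: thrown@4 h=9 -> first land @13; rethrown@13 h=7 -> second land @20

Answer: 13 20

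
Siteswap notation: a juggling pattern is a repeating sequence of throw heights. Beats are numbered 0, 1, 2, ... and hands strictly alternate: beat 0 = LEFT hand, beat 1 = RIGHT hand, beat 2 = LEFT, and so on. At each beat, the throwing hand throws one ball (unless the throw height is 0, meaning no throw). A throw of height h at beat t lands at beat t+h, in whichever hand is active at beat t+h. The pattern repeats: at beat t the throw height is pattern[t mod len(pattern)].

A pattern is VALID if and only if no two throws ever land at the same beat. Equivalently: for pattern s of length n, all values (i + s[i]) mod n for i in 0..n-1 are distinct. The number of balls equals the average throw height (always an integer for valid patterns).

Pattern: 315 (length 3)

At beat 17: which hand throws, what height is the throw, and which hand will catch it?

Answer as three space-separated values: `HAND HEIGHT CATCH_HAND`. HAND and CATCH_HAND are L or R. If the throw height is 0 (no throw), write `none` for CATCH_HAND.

Answer: R 5 L

Derivation:
Beat 17: 17 mod 2 = 1, so hand = R
Throw height = pattern[17 mod 3] = pattern[2] = 5
Lands at beat 17+5=22, 22 mod 2 = 0, so catch hand = L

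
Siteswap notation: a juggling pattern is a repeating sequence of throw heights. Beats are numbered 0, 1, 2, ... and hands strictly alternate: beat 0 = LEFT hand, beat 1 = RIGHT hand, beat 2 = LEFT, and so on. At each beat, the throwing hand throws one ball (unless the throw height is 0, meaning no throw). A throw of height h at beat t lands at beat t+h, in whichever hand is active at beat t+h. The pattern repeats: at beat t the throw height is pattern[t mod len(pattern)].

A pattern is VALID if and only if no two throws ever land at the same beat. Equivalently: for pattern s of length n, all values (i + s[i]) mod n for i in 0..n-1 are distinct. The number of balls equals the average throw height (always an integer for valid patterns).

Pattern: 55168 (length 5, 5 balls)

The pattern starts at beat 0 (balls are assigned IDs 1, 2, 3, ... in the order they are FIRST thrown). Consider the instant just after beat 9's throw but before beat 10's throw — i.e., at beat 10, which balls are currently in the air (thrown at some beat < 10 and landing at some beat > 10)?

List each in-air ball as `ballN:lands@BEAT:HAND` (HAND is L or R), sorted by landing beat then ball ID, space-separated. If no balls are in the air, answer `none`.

Answer: ball2:lands@11:R ball4:lands@12:L ball5:lands@14:L ball3:lands@17:R

Derivation:
Beat 0 (L): throw ball1 h=5 -> lands@5:R; in-air after throw: [b1@5:R]
Beat 1 (R): throw ball2 h=5 -> lands@6:L; in-air after throw: [b1@5:R b2@6:L]
Beat 2 (L): throw ball3 h=1 -> lands@3:R; in-air after throw: [b3@3:R b1@5:R b2@6:L]
Beat 3 (R): throw ball3 h=6 -> lands@9:R; in-air after throw: [b1@5:R b2@6:L b3@9:R]
Beat 4 (L): throw ball4 h=8 -> lands@12:L; in-air after throw: [b1@5:R b2@6:L b3@9:R b4@12:L]
Beat 5 (R): throw ball1 h=5 -> lands@10:L; in-air after throw: [b2@6:L b3@9:R b1@10:L b4@12:L]
Beat 6 (L): throw ball2 h=5 -> lands@11:R; in-air after throw: [b3@9:R b1@10:L b2@11:R b4@12:L]
Beat 7 (R): throw ball5 h=1 -> lands@8:L; in-air after throw: [b5@8:L b3@9:R b1@10:L b2@11:R b4@12:L]
Beat 8 (L): throw ball5 h=6 -> lands@14:L; in-air after throw: [b3@9:R b1@10:L b2@11:R b4@12:L b5@14:L]
Beat 9 (R): throw ball3 h=8 -> lands@17:R; in-air after throw: [b1@10:L b2@11:R b4@12:L b5@14:L b3@17:R]
Beat 10 (L): throw ball1 h=5 -> lands@15:R; in-air after throw: [b2@11:R b4@12:L b5@14:L b1@15:R b3@17:R]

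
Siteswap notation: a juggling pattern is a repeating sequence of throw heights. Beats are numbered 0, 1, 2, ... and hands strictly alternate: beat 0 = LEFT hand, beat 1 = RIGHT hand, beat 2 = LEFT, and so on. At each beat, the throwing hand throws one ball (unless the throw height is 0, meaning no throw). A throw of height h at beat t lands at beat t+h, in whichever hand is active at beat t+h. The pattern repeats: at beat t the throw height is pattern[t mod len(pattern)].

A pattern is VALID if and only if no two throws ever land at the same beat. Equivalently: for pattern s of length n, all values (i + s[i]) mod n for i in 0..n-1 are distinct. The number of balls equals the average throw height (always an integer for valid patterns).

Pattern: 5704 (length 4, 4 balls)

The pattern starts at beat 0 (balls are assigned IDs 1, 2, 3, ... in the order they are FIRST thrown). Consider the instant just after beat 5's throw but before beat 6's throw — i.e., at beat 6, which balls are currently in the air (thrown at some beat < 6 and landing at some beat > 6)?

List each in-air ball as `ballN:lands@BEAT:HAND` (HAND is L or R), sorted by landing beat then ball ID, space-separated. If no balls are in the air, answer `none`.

Answer: ball3:lands@7:R ball2:lands@8:L ball4:lands@9:R ball1:lands@12:L

Derivation:
Beat 0 (L): throw ball1 h=5 -> lands@5:R; in-air after throw: [b1@5:R]
Beat 1 (R): throw ball2 h=7 -> lands@8:L; in-air after throw: [b1@5:R b2@8:L]
Beat 3 (R): throw ball3 h=4 -> lands@7:R; in-air after throw: [b1@5:R b3@7:R b2@8:L]
Beat 4 (L): throw ball4 h=5 -> lands@9:R; in-air after throw: [b1@5:R b3@7:R b2@8:L b4@9:R]
Beat 5 (R): throw ball1 h=7 -> lands@12:L; in-air after throw: [b3@7:R b2@8:L b4@9:R b1@12:L]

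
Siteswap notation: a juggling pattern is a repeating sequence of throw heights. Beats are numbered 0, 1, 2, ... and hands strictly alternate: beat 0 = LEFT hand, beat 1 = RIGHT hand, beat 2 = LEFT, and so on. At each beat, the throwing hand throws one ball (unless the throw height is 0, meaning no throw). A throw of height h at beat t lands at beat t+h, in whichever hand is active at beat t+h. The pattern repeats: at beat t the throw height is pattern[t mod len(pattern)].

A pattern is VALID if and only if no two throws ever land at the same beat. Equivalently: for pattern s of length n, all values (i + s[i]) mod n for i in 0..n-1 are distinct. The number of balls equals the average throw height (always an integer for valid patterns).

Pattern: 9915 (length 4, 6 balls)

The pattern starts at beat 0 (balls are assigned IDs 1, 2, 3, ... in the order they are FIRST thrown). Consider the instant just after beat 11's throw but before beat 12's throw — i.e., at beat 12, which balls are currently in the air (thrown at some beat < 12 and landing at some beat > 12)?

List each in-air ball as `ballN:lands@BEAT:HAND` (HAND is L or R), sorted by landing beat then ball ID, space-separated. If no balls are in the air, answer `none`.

Answer: ball4:lands@13:R ball5:lands@14:L ball2:lands@16:L ball3:lands@17:R ball1:lands@18:L

Derivation:
Beat 0 (L): throw ball1 h=9 -> lands@9:R; in-air after throw: [b1@9:R]
Beat 1 (R): throw ball2 h=9 -> lands@10:L; in-air after throw: [b1@9:R b2@10:L]
Beat 2 (L): throw ball3 h=1 -> lands@3:R; in-air after throw: [b3@3:R b1@9:R b2@10:L]
Beat 3 (R): throw ball3 h=5 -> lands@8:L; in-air after throw: [b3@8:L b1@9:R b2@10:L]
Beat 4 (L): throw ball4 h=9 -> lands@13:R; in-air after throw: [b3@8:L b1@9:R b2@10:L b4@13:R]
Beat 5 (R): throw ball5 h=9 -> lands@14:L; in-air after throw: [b3@8:L b1@9:R b2@10:L b4@13:R b5@14:L]
Beat 6 (L): throw ball6 h=1 -> lands@7:R; in-air after throw: [b6@7:R b3@8:L b1@9:R b2@10:L b4@13:R b5@14:L]
Beat 7 (R): throw ball6 h=5 -> lands@12:L; in-air after throw: [b3@8:L b1@9:R b2@10:L b6@12:L b4@13:R b5@14:L]
Beat 8 (L): throw ball3 h=9 -> lands@17:R; in-air after throw: [b1@9:R b2@10:L b6@12:L b4@13:R b5@14:L b3@17:R]
Beat 9 (R): throw ball1 h=9 -> lands@18:L; in-air after throw: [b2@10:L b6@12:L b4@13:R b5@14:L b3@17:R b1@18:L]
Beat 10 (L): throw ball2 h=1 -> lands@11:R; in-air after throw: [b2@11:R b6@12:L b4@13:R b5@14:L b3@17:R b1@18:L]
Beat 11 (R): throw ball2 h=5 -> lands@16:L; in-air after throw: [b6@12:L b4@13:R b5@14:L b2@16:L b3@17:R b1@18:L]
Beat 12 (L): throw ball6 h=9 -> lands@21:R; in-air after throw: [b4@13:R b5@14:L b2@16:L b3@17:R b1@18:L b6@21:R]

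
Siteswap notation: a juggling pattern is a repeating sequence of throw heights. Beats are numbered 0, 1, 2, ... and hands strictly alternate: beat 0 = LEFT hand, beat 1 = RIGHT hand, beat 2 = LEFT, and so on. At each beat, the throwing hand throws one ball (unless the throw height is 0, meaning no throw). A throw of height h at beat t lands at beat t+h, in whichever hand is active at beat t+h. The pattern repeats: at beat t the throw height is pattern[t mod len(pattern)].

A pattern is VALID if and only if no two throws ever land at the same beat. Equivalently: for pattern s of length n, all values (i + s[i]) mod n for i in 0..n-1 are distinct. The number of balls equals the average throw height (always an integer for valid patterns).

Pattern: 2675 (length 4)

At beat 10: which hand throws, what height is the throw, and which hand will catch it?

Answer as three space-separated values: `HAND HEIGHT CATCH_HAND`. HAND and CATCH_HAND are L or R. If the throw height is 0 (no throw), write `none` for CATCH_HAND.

Answer: L 7 R

Derivation:
Beat 10: 10 mod 2 = 0, so hand = L
Throw height = pattern[10 mod 4] = pattern[2] = 7
Lands at beat 10+7=17, 17 mod 2 = 1, so catch hand = R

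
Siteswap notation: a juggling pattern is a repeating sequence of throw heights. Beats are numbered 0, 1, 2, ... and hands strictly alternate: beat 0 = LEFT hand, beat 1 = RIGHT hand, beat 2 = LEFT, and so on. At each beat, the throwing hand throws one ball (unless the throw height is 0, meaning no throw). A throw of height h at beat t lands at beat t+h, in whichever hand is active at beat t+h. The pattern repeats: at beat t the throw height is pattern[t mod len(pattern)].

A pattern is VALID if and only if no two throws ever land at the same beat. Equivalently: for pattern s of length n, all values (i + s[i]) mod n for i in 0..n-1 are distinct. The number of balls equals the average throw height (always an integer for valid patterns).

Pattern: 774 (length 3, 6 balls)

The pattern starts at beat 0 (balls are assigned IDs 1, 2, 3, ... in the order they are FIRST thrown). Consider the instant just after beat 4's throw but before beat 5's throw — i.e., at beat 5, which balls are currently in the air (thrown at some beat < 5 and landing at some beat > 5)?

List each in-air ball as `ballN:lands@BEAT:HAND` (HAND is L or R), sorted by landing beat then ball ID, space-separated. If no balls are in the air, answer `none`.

Beat 0 (L): throw ball1 h=7 -> lands@7:R; in-air after throw: [b1@7:R]
Beat 1 (R): throw ball2 h=7 -> lands@8:L; in-air after throw: [b1@7:R b2@8:L]
Beat 2 (L): throw ball3 h=4 -> lands@6:L; in-air after throw: [b3@6:L b1@7:R b2@8:L]
Beat 3 (R): throw ball4 h=7 -> lands@10:L; in-air after throw: [b3@6:L b1@7:R b2@8:L b4@10:L]
Beat 4 (L): throw ball5 h=7 -> lands@11:R; in-air after throw: [b3@6:L b1@7:R b2@8:L b4@10:L b5@11:R]
Beat 5 (R): throw ball6 h=4 -> lands@9:R; in-air after throw: [b3@6:L b1@7:R b2@8:L b6@9:R b4@10:L b5@11:R]

Answer: ball3:lands@6:L ball1:lands@7:R ball2:lands@8:L ball4:lands@10:L ball5:lands@11:R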